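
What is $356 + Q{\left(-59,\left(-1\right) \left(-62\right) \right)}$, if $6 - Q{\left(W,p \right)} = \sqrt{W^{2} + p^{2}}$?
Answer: $362 - 5 \sqrt{293} \approx 276.41$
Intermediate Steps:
$Q{\left(W,p \right)} = 6 - \sqrt{W^{2} + p^{2}}$
$356 + Q{\left(-59,\left(-1\right) \left(-62\right) \right)} = 356 + \left(6 - \sqrt{\left(-59\right)^{2} + \left(\left(-1\right) \left(-62\right)\right)^{2}}\right) = 356 + \left(6 - \sqrt{3481 + 62^{2}}\right) = 356 + \left(6 - \sqrt{3481 + 3844}\right) = 356 + \left(6 - \sqrt{7325}\right) = 356 + \left(6 - 5 \sqrt{293}\right) = 362 - 5 \sqrt{293}$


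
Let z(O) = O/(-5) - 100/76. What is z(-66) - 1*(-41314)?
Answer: 3925959/95 ≈ 41326.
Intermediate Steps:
z(O) = -25/19 - O/5 (z(O) = O*(-⅕) - 100*1/76 = -O/5 - 25/19 = -25/19 - O/5)
z(-66) - 1*(-41314) = (-25/19 - ⅕*(-66)) - 1*(-41314) = (-25/19 + 66/5) + 41314 = 1129/95 + 41314 = 3925959/95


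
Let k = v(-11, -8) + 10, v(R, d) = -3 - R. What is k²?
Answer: 324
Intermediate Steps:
k = 18 (k = (-3 - 1*(-11)) + 10 = (-3 + 11) + 10 = 8 + 10 = 18)
k² = 18² = 324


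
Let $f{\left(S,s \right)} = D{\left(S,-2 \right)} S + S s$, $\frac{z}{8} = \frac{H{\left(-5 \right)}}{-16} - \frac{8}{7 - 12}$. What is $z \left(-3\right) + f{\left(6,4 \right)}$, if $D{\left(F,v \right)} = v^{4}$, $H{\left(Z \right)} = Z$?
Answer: $\frac{741}{10} \approx 74.1$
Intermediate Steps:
$z = \frac{153}{10}$ ($z = 8 \left(- \frac{5}{-16} - \frac{8}{7 - 12}\right) = 8 \left(\left(-5\right) \left(- \frac{1}{16}\right) - \frac{8}{-5}\right) = 8 \left(\frac{5}{16} - - \frac{8}{5}\right) = 8 \left(\frac{5}{16} + \frac{8}{5}\right) = 8 \cdot \frac{153}{80} = \frac{153}{10} \approx 15.3$)
$f{\left(S,s \right)} = 16 S + S s$ ($f{\left(S,s \right)} = \left(-2\right)^{4} S + S s = 16 S + S s$)
$z \left(-3\right) + f{\left(6,4 \right)} = \frac{153}{10} \left(-3\right) + 6 \left(16 + 4\right) = - \frac{459}{10} + 6 \cdot 20 = - \frac{459}{10} + 120 = \frac{741}{10}$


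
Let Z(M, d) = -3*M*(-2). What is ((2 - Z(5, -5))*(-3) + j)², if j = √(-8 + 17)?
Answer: 7569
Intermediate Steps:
j = 3 (j = √9 = 3)
Z(M, d) = 6*M
((2 - Z(5, -5))*(-3) + j)² = ((2 - 6*5)*(-3) + 3)² = ((2 - 1*30)*(-3) + 3)² = ((2 - 30)*(-3) + 3)² = (-28*(-3) + 3)² = (84 + 3)² = 87² = 7569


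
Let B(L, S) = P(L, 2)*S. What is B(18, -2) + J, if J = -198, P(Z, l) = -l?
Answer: -194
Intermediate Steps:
B(L, S) = -2*S (B(L, S) = (-1*2)*S = -2*S)
B(18, -2) + J = -2*(-2) - 198 = 4 - 198 = -194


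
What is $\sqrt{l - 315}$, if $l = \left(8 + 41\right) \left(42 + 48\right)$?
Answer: $3 \sqrt{455} \approx 63.992$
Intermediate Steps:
$l = 4410$ ($l = 49 \cdot 90 = 4410$)
$\sqrt{l - 315} = \sqrt{4410 - 315} = \sqrt{4095} = 3 \sqrt{455}$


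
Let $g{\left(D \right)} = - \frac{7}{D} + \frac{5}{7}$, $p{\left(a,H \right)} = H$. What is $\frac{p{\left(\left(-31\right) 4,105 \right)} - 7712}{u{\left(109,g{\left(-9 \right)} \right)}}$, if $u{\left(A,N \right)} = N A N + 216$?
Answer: $- \frac{30192183}{1820428} \approx -16.585$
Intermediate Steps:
$g{\left(D \right)} = \frac{5}{7} - \frac{7}{D}$ ($g{\left(D \right)} = - \frac{7}{D} + 5 \cdot \frac{1}{7} = - \frac{7}{D} + \frac{5}{7} = \frac{5}{7} - \frac{7}{D}$)
$u{\left(A,N \right)} = 216 + A N^{2}$ ($u{\left(A,N \right)} = A N N + 216 = A N^{2} + 216 = 216 + A N^{2}$)
$\frac{p{\left(\left(-31\right) 4,105 \right)} - 7712}{u{\left(109,g{\left(-9 \right)} \right)}} = \frac{105 - 7712}{216 + 109 \left(\frac{5}{7} - \frac{7}{-9}\right)^{2}} = - \frac{7607}{216 + 109 \left(\frac{5}{7} - - \frac{7}{9}\right)^{2}} = - \frac{7607}{216 + 109 \left(\frac{5}{7} + \frac{7}{9}\right)^{2}} = - \frac{7607}{216 + 109 \left(\frac{94}{63}\right)^{2}} = - \frac{7607}{216 + 109 \cdot \frac{8836}{3969}} = - \frac{7607}{216 + \frac{963124}{3969}} = - \frac{7607}{\frac{1820428}{3969}} = \left(-7607\right) \frac{3969}{1820428} = - \frac{30192183}{1820428}$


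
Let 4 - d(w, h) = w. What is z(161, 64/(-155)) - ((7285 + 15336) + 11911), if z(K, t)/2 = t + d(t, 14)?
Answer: -34524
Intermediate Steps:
d(w, h) = 4 - w
z(K, t) = 8 (z(K, t) = 2*(t + (4 - t)) = 2*4 = 8)
z(161, 64/(-155)) - ((7285 + 15336) + 11911) = 8 - ((7285 + 15336) + 11911) = 8 - (22621 + 11911) = 8 - 1*34532 = 8 - 34532 = -34524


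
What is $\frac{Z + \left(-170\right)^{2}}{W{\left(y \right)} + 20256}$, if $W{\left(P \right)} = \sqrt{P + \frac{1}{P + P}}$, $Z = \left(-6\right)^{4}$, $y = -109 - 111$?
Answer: $\frac{89708692480}{60178177547} - \frac{60392 i \sqrt{10648110}}{180534532641} \approx 1.4907 - 0.0010916 i$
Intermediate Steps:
$y = -220$ ($y = -109 - 111 = -220$)
$Z = 1296$
$W{\left(P \right)} = \sqrt{P + \frac{1}{2 P}}$
$\frac{Z + \left(-170\right)^{2}}{W{\left(y \right)} + 20256} = \frac{1296 + \left(-170\right)^{2}}{\frac{\sqrt{\frac{2}{-220} + 4 \left(-220\right)}}{2} + 20256} = \frac{1296 + 28900}{\frac{\sqrt{2 \left(- \frac{1}{220}\right) - 880}}{2} + 20256} = \frac{30196}{\frac{\sqrt{- \frac{1}{110} - 880}}{2} + 20256} = \frac{30196}{\frac{\sqrt{- \frac{96801}{110}}}{2} + 20256} = \frac{30196}{\frac{\frac{1}{110} i \sqrt{10648110}}{2} + 20256} = \frac{30196}{\frac{i \sqrt{10648110}}{220} + 20256} = \frac{30196}{20256 + \frac{i \sqrt{10648110}}{220}}$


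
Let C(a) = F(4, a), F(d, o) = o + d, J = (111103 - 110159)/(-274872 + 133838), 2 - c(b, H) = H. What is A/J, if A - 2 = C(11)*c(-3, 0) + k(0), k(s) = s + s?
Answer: -282068/59 ≈ -4780.8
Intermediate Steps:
c(b, H) = 2 - H
k(s) = 2*s
J = -472/70517 (J = 944/(-141034) = 944*(-1/141034) = -472/70517 ≈ -0.0066934)
F(d, o) = d + o
C(a) = 4 + a
A = 32 (A = 2 + ((4 + 11)*(2 - 1*0) + 2*0) = 2 + (15*(2 + 0) + 0) = 2 + (15*2 + 0) = 2 + (30 + 0) = 2 + 30 = 32)
A/J = 32/(-472/70517) = 32*(-70517/472) = -282068/59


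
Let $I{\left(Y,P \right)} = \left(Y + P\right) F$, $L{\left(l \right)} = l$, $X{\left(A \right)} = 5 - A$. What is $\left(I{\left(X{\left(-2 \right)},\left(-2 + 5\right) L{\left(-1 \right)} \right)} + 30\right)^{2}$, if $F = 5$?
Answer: $2500$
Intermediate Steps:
$I{\left(Y,P \right)} = 5 P + 5 Y$ ($I{\left(Y,P \right)} = \left(Y + P\right) 5 = \left(P + Y\right) 5 = 5 P + 5 Y$)
$\left(I{\left(X{\left(-2 \right)},\left(-2 + 5\right) L{\left(-1 \right)} \right)} + 30\right)^{2} = \left(\left(5 \left(-2 + 5\right) \left(-1\right) + 5 \left(5 - -2\right)\right) + 30\right)^{2} = \left(\left(5 \cdot 3 \left(-1\right) + 5 \left(5 + 2\right)\right) + 30\right)^{2} = \left(\left(5 \left(-3\right) + 5 \cdot 7\right) + 30\right)^{2} = \left(\left(-15 + 35\right) + 30\right)^{2} = \left(20 + 30\right)^{2} = 50^{2} = 2500$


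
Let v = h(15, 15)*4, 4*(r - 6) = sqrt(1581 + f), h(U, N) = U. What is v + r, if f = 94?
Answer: 66 + 5*sqrt(67)/4 ≈ 76.232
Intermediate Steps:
r = 6 + 5*sqrt(67)/4 (r = 6 + sqrt(1581 + 94)/4 = 6 + sqrt(1675)/4 = 6 + (5*sqrt(67))/4 = 6 + 5*sqrt(67)/4 ≈ 16.232)
v = 60 (v = 15*4 = 60)
v + r = 60 + (6 + 5*sqrt(67)/4) = 66 + 5*sqrt(67)/4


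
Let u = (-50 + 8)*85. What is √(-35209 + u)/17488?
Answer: I*√38779/17488 ≈ 0.011261*I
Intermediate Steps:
u = -3570 (u = -42*85 = -3570)
√(-35209 + u)/17488 = √(-35209 - 3570)/17488 = √(-38779)*(1/17488) = (I*√38779)*(1/17488) = I*√38779/17488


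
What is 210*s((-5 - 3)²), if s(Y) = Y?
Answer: 13440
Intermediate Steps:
210*s((-5 - 3)²) = 210*(-5 - 3)² = 210*(-8)² = 210*64 = 13440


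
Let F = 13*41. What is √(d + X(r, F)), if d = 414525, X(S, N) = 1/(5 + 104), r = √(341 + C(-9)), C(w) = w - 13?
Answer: √4924971634/109 ≈ 643.84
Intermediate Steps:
C(w) = -13 + w
F = 533
r = √319 (r = √(341 + (-13 - 9)) = √(341 - 22) = √319 ≈ 17.861)
X(S, N) = 1/109
√(d + X(r, F)) = √(414525 + 1/109) = √(45183226/109) = √4924971634/109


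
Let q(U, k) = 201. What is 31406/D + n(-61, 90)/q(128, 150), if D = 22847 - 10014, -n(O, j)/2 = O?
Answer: 192152/62913 ≈ 3.0542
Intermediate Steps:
n(O, j) = -2*O
D = 12833
31406/D + n(-61, 90)/q(128, 150) = 31406/12833 - 2*(-61)/201 = 31406*(1/12833) + 122*(1/201) = 766/313 + 122/201 = 192152/62913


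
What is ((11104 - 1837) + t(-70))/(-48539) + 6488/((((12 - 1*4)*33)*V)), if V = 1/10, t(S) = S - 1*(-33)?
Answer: 393346700/1601787 ≈ 245.57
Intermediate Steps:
t(S) = 33 + S (t(S) = S + 33 = 33 + S)
V = 1/10 ≈ 0.10000
((11104 - 1837) + t(-70))/(-48539) + 6488/((((12 - 1*4)*33)*V)) = ((11104 - 1837) + (33 - 70))/(-48539) + 6488/((((12 - 1*4)*33)*(1/10))) = (9267 - 37)*(-1/48539) + 6488/((((12 - 4)*33)*(1/10))) = 9230*(-1/48539) + 6488/(((8*33)*(1/10))) = -9230/48539 + 6488/((264*(1/10))) = -9230/48539 + 6488/(132/5) = -9230/48539 + 6488*(5/132) = -9230/48539 + 8110/33 = 393346700/1601787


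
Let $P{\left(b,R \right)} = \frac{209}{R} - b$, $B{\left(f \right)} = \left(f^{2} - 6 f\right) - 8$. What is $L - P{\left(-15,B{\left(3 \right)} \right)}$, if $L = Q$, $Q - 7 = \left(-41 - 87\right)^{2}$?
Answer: $\frac{278601}{17} \approx 16388.0$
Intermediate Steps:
$Q = 16391$ ($Q = 7 + \left(-41 - 87\right)^{2} = 7 + \left(-128\right)^{2} = 7 + 16384 = 16391$)
$B{\left(f \right)} = -8 + f^{2} - 6 f$
$P{\left(b,R \right)} = - b + \frac{209}{R}$
$L = 16391$
$L - P{\left(-15,B{\left(3 \right)} \right)} = 16391 - \left(\left(-1\right) \left(-15\right) + \frac{209}{-8 + 3^{2} - 18}\right) = 16391 - \left(15 + \frac{209}{-8 + 9 - 18}\right) = 16391 - \left(15 + \frac{209}{-17}\right) = 16391 - \left(15 + 209 \left(- \frac{1}{17}\right)\right) = 16391 - \left(15 - \frac{209}{17}\right) = 16391 - \frac{46}{17} = \frac{278601}{17}$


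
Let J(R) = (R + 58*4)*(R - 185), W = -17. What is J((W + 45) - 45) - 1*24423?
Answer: -67853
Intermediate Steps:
J(R) = (-185 + R)*(232 + R) (J(R) = (R + 232)*(-185 + R) = (232 + R)*(-185 + R) = (-185 + R)*(232 + R))
J((W + 45) - 45) - 1*24423 = (-42920 + ((-17 + 45) - 45)² + 47*((-17 + 45) - 45)) - 1*24423 = (-42920 + (28 - 45)² + 47*(28 - 45)) - 24423 = (-42920 + (-17)² + 47*(-17)) - 24423 = (-42920 + 289 - 799) - 24423 = -43430 - 24423 = -67853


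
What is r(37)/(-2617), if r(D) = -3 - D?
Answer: 40/2617 ≈ 0.015285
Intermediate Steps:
r(37)/(-2617) = (-3 - 1*37)/(-2617) = (-3 - 37)*(-1/2617) = -40*(-1/2617) = 40/2617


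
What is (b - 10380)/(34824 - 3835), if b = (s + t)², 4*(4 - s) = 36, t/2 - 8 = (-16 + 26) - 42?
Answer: -7571/30989 ≈ -0.24431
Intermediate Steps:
t = -48 (t = 16 + 2*((-16 + 26) - 42) = 16 + 2*(10 - 42) = 16 + 2*(-32) = 16 - 64 = -48)
s = -5 (s = 4 - ¼*36 = 4 - 9 = -5)
b = 2809 (b = (-5 - 48)² = (-53)² = 2809)
(b - 10380)/(34824 - 3835) = (2809 - 10380)/(34824 - 3835) = -7571/30989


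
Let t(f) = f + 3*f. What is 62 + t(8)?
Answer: 94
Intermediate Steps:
t(f) = 4*f
62 + t(8) = 62 + 4*8 = 62 + 32 = 94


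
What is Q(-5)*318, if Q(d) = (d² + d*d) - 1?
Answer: 15582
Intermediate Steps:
Q(d) = -1 + 2*d² (Q(d) = (d² + d²) - 1 = 2*d² - 1 = -1 + 2*d²)
Q(-5)*318 = (-1 + 2*(-5)²)*318 = (-1 + 2*25)*318 = (-1 + 50)*318 = 49*318 = 15582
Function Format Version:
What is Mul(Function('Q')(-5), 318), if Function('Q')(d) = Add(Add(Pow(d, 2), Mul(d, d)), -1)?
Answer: 15582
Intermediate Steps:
Function('Q')(d) = Add(-1, Mul(2, Pow(d, 2))) (Function('Q')(d) = Add(Add(Pow(d, 2), Pow(d, 2)), -1) = Add(Mul(2, Pow(d, 2)), -1) = Add(-1, Mul(2, Pow(d, 2))))
Mul(Function('Q')(-5), 318) = Mul(Add(-1, Mul(2, Pow(-5, 2))), 318) = Mul(Add(-1, Mul(2, 25)), 318) = Mul(Add(-1, 50), 318) = Mul(49, 318) = 15582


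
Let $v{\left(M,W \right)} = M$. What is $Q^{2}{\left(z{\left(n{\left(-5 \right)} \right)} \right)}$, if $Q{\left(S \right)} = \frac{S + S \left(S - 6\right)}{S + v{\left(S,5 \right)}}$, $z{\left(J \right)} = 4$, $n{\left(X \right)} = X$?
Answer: $\frac{1}{4} \approx 0.25$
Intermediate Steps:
$Q{\left(S \right)} = \frac{S + S \left(-6 + S\right)}{2 S}$ ($Q{\left(S \right)} = \frac{S + S \left(S - 6\right)}{S + S} = \frac{S + S \left(-6 + S\right)}{2 S}$)
$Q^{2}{\left(z{\left(n{\left(-5 \right)} \right)} \right)} = \left(- \frac{5}{2} + \frac{1}{2} \cdot 4\right)^{2} = \left(- \frac{5}{2} + 2\right)^{2} = \left(- \frac{1}{2}\right)^{2} = \frac{1}{4}$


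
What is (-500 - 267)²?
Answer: 588289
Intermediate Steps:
(-500 - 267)² = (-767)² = 588289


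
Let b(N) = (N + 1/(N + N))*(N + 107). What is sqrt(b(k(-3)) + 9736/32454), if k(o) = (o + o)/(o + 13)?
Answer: I*sqrt(111328834926)/27045 ≈ 12.337*I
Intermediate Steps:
k(o) = 2*o/(13 + o) (k(o) = (2*o)/(13 + o) = 2*o/(13 + o))
b(N) = (107 + N)*(N + 1/(2*N)) (b(N) = (N + 1/(2*N))*(107 + N) = (107 + N)*(N + 1/(2*N)))
sqrt(b(k(-3)) + 9736/32454) = sqrt((1/2 + (2*(-3)/(13 - 3))**2 + 107*(2*(-3)/(13 - 3)) + 107/(2*((2*(-3)/(13 - 3))))) + 9736/32454) = sqrt((1/2 + (2*(-3)/10)**2 + 107*(2*(-3)/10) + 107/(2*((2*(-3)/10)))) + 9736*(1/32454)) = sqrt((1/2 + (2*(-3)*(1/10))**2 + 107*(2*(-3)*(1/10)) + 107/(2*((2*(-3)*(1/10))))) + 4868/16227) = sqrt((1/2 + (-3/5)**2 + 107*(-3/5) + 107/(2*(-3/5))) + 4868/16227) = sqrt((1/2 + 9/25 - 321/5 + (107/2)*(-5/3)) + 4868/16227) = sqrt((1/2 + 9/25 - 321/5 - 535/6) + 4868/16227) = sqrt(-11438/75 + 4868/16227) = sqrt(-61746442/405675) = I*sqrt(111328834926)/27045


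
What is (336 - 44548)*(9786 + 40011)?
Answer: -2201624964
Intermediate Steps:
(336 - 44548)*(9786 + 40011) = -44212*49797 = -2201624964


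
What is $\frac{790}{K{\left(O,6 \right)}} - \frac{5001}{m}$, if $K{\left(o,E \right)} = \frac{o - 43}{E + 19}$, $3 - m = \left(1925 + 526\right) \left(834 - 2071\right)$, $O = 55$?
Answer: $\frac{2494990312}{1515945} \approx 1645.8$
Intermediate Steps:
$m = 3031890$ ($m = 3 - \left(1925 + 526\right) \left(834 - 2071\right) = 3 - 2451 \left(-1237\right) = 3 - -3031887 = 3 + 3031887 = 3031890$)
$K{\left(o,E \right)} = \frac{-43 + o}{19 + E}$
$\frac{790}{K{\left(O,6 \right)}} - \frac{5001}{m} = \frac{790}{\frac{1}{19 + 6} \left(-43 + 55\right)} - \frac{5001}{3031890} = \frac{790}{\frac{1}{25} \cdot 12} - \frac{1667}{1010630} = \frac{790}{\frac{12}{25}} - \frac{1667}{1010630} = 790 \cdot \frac{25}{12} - \frac{1667}{1010630} = \frac{9875}{6} - \frac{1667}{1010630} = \frac{2494990312}{1515945}$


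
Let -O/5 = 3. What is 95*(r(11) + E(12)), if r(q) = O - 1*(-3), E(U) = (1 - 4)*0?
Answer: -1140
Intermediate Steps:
O = -15 (O = -5*3 = -15)
E(U) = 0 (E(U) = -3*0 = 0)
r(q) = -12 (r(q) = -15 - 1*(-3) = -15 + 3 = -12)
95*(r(11) + E(12)) = 95*(-12 + 0) = 95*(-12) = -1140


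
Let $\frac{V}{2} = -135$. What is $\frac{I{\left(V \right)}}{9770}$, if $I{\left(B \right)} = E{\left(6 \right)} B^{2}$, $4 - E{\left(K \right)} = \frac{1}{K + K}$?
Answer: $\frac{57105}{1954} \approx 29.225$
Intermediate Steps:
$V = -270$ ($V = 2 \left(-135\right) = -270$)
$E{\left(K \right)} = 4 - \frac{1}{2 K}$ ($E{\left(K \right)} = 4 - \frac{1}{K + K} = 4 - \frac{1}{2 K}$)
$I{\left(B \right)} = \frac{47 B^{2}}{12}$ ($I{\left(B \right)} = \left(4 - \frac{1}{2 \cdot 6}\right) B^{2} = \left(4 - \frac{1}{12}\right) B^{2} = \frac{47 B^{2}}{12}$)
$\frac{I{\left(V \right)}}{9770} = \frac{\frac{47}{12} \left(-270\right)^{2}}{9770} = \frac{47}{12} \cdot 72900 \cdot \frac{1}{9770} = 285525 \cdot \frac{1}{9770} = \frac{57105}{1954}$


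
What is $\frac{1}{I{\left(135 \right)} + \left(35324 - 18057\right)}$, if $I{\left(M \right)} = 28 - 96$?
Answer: $\frac{1}{17199} \approx 5.8143 \cdot 10^{-5}$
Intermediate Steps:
$I{\left(M \right)} = -68$
$\frac{1}{I{\left(135 \right)} + \left(35324 - 18057\right)} = \frac{1}{-68 + \left(35324 - 18057\right)} = \frac{1}{-68 + 17267} = \frac{1}{17199}$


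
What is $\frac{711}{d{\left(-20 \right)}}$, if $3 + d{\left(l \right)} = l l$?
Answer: $\frac{711}{397} \approx 1.7909$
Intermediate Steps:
$d{\left(l \right)} = -3 + l^{2}$ ($d{\left(l \right)} = -3 + l l = -3 + l^{2}$)
$\frac{711}{d{\left(-20 \right)}} = \frac{711}{-3 + \left(-20\right)^{2}} = \frac{711}{-3 + 400} = \frac{711}{397}$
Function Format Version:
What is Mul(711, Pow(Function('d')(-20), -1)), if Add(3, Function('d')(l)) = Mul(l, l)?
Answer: Rational(711, 397) ≈ 1.7909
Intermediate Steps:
Function('d')(l) = Add(-3, Pow(l, 2)) (Function('d')(l) = Add(-3, Mul(l, l)) = Add(-3, Pow(l, 2)))
Mul(711, Pow(Function('d')(-20), -1)) = Mul(711, Pow(Add(-3, Pow(-20, 2)), -1)) = Mul(711, Pow(Add(-3, 400), -1)) = Mul(711, Pow(397, -1)) = Mul(711, Rational(1, 397)) = Rational(711, 397)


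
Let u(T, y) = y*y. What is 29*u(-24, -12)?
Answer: 4176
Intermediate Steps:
u(T, y) = y²
29*u(-24, -12) = 29*(-12)² = 29*144 = 4176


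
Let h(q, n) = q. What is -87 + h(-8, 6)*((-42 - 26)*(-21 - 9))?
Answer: -16407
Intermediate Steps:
-87 + h(-8, 6)*((-42 - 26)*(-21 - 9)) = -87 - 8*(-42 - 26)*(-21 - 9) = -87 - (-544)*(-30) = -87 - 8*2040 = -87 - 16320 = -16407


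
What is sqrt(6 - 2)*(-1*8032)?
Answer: -16064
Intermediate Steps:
sqrt(6 - 2)*(-1*8032) = sqrt(4)*(-8032) = 2*(-8032) = -16064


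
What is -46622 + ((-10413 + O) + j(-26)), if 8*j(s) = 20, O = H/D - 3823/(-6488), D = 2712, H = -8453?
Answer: -62722332463/1099716 ≈ -57035.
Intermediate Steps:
O = -2779693/1099716 (O = -8453/2712 - 3823/(-6488) = -8453*1/2712 - 3823*(-1/6488) = -8453/2712 + 3823/6488 = -2779693/1099716 ≈ -2.5276)
j(s) = 5/2 (j(s) = (⅛)*20 = 5/2)
-46622 + ((-10413 + O) + j(-26)) = -46622 + ((-10413 - 2779693/1099716) + 5/2) = -46622 + (-11454122401/1099716 + 5/2) = -46622 - 11451373111/1099716 = -62722332463/1099716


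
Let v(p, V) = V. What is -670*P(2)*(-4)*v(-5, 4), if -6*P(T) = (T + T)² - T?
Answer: -75040/3 ≈ -25013.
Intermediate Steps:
P(T) = -2*T²/3 + T/6 (P(T) = -((T + T)² - T)/6 = -((2*T)² - T)/6 = -(4*T² - T)/6 = -(-T + 4*T²)/6 = -2*T²/3 + T/6)
-670*P(2)*(-4)*v(-5, 4) = -670*((⅙)*2*(1 - 4*2))*(-4)*4 = -670*((⅙)*2*(1 - 8))*(-4)*4 = -670*((⅙)*2*(-7))*(-4)*4 = -670*(-7/3*(-4))*4 = -18760*4/3 = -670*112/3 = -75040/3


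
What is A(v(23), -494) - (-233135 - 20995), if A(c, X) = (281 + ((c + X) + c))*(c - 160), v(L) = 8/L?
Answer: 152365146/529 ≈ 2.8803e+5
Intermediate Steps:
A(c, X) = (-160 + c)*(281 + X + 2*c) (A(c, X) = (281 + ((X + c) + c))*(-160 + c) = (281 + (X + 2*c))*(-160 + c) = (281 + X + 2*c)*(-160 + c) = (-160 + c)*(281 + X + 2*c))
A(v(23), -494) - (-233135 - 20995) = (-44960 - 160*(-494) - 312/23 + 2*(8/23)² - 3952/23) - (-233135 - 20995) = (-44960 + 79040 - 312/23 + 2*(8*(1/23))² - 3952/23) - 1*(-254130) = (-44960 + 79040 - 39*8/23 + 2*(8/23)² - 494*8/23) + 254130 = (-44960 + 79040 - 312/23 + 2*(64/529) - 3952/23) + 254130 = (-44960 + 79040 - 312/23 + 128/529 - 3952/23) + 254130 = 17930376/529 + 254130 = 152365146/529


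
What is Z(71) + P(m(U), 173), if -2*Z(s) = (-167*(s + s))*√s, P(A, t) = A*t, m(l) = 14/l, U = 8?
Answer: 1211/4 + 11857*√71 ≈ 1.0021e+5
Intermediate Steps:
Z(s) = 167*s^(3/2) (Z(s) = -(-167*(s + s))*√s/2 = -(-334*s)*√s/2 = -(-167)*s^(3/2) = 167*s^(3/2))
Z(71) + P(m(U), 173) = 167*71^(3/2) + (14/8)*173 = 167*(71*√71) + (14*(⅛))*173 = 11857*√71 + (7/4)*173 = 11857*√71 + 1211/4 = 1211/4 + 11857*√71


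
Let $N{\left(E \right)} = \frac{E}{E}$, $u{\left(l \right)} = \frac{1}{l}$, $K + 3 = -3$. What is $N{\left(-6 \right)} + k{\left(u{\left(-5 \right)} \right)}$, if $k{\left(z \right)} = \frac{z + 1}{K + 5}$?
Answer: $\frac{1}{5} \approx 0.2$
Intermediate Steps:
$K = -6$ ($K = -3 - 3 = -6$)
$N{\left(E \right)} = 1$
$k{\left(z \right)} = -1 - z$ ($k{\left(z \right)} = \frac{z + 1}{-6 + 5} = \frac{1 + z}{-1} = \left(1 + z\right) \left(-1\right) = -1 - z$)
$N{\left(-6 \right)} + k{\left(u{\left(-5 \right)} \right)} = 1 - \frac{4}{5} = \frac{1}{5}$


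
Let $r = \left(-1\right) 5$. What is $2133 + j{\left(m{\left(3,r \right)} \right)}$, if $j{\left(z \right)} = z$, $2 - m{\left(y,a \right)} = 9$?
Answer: $2126$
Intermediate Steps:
$r = -5$
$m{\left(y,a \right)} = -7$ ($m{\left(y,a \right)} = 2 - 9 = -7$)
$2133 + j{\left(m{\left(3,r \right)} \right)} = 2133 - 7 = 2126$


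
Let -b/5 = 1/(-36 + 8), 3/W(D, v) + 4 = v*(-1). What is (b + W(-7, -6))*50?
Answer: 1175/14 ≈ 83.929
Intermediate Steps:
W(D, v) = 3/(-4 - v) (W(D, v) = 3/(-4 + v*(-1)) = 3/(-4 - v))
b = 5/28 (b = -5/(-36 + 8) = -5/(-28) = -5*(-1/28) = 5/28 ≈ 0.17857)
(b + W(-7, -6))*50 = (5/28 - 3/(4 - 6))*50 = (5/28 - 3/(-2))*50 = (5/28 - 3*(-½))*50 = (5/28 + 3/2)*50 = (47/28)*50 = 1175/14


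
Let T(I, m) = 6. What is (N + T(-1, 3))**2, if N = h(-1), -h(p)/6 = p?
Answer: 144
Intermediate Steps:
h(p) = -6*p
N = 6 (N = -6*(-1) = 6)
(N + T(-1, 3))**2 = (6 + 6)**2 = 12**2 = 144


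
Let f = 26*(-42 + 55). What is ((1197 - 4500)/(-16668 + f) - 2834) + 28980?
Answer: 426967483/16330 ≈ 26146.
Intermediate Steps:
f = 338 (f = 26*13 = 338)
((1197 - 4500)/(-16668 + f) - 2834) + 28980 = ((1197 - 4500)/(-16668 + 338) - 2834) + 28980 = (-3303/(-16330) - 2834) + 28980 = (-3303*(-1/16330) - 2834) + 28980 = (3303/16330 - 2834) + 28980 = -46275917/16330 + 28980 = 426967483/16330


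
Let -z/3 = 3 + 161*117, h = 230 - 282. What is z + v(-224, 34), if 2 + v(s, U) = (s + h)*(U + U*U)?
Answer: -384962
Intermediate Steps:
h = -52
v(s, U) = -2 + (-52 + s)*(U + U**2) (v(s, U) = -2 + (s - 52)*(U + U*U) = -2 + (-52 + s)*(U + U**2))
z = -56520 (z = -3*(3 + 161*117) = -3*(3 + 18837) = -3*18840 = -56520)
z + v(-224, 34) = -56520 + (-2 - 52*34 - 52*34**2 + 34*(-224) - 224*34**2) = -56520 + (-2 - 1768 - 52*1156 - 7616 - 224*1156) = -56520 + (-2 - 1768 - 60112 - 7616 - 258944) = -56520 - 328442 = -384962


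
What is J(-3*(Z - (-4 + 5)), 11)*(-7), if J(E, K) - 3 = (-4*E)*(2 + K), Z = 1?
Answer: -21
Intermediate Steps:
J(E, K) = 3 - 4*E*(2 + K) (J(E, K) = 3 + (-4*E)*(2 + K) = 3 - 4*E*(2 + K))
J(-3*(Z - (-4 + 5)), 11)*(-7) = (3 - (-24)*(1 - (-4 + 5)) - 4*(-3*(1 - (-4 + 5)))*11)*(-7) = (3 - (-24)*(1 - 1*1) - 4*(-3*(1 - 1*1))*11)*(-7) = (3 - (-24)*(1 - 1) - 4*(-3*(1 - 1))*11)*(-7) = (3 - (-24)*0 - 4*(-3*0)*11)*(-7) = (3 - 8*0 - 4*0*11)*(-7) = (3 + 0 + 0)*(-7) = 3*(-7) = -21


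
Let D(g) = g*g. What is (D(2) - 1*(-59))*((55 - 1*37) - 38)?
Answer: -1260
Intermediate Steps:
D(g) = g**2
(D(2) - 1*(-59))*((55 - 1*37) - 38) = (2**2 - 1*(-59))*((55 - 1*37) - 38) = (4 + 59)*((55 - 37) - 38) = 63*(18 - 38) = 63*(-20) = -1260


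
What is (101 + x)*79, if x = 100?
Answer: 15879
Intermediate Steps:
(101 + x)*79 = (101 + 100)*79 = 201*79 = 15879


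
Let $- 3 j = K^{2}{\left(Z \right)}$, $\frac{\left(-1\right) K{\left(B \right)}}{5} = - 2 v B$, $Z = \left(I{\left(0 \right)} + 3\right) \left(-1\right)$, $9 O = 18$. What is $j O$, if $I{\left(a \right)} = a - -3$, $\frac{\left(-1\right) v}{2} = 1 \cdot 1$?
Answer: $-9600$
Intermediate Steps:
$v = -2$ ($v = - 2 \cdot 1 \cdot 1 = \left(-2\right) 1 = -2$)
$I{\left(a \right)} = 3 + a$ ($I{\left(a \right)} = a + 3 = 3 + a$)
$O = 2$ ($O = \frac{1}{9} \cdot 18 = 2$)
$Z = -6$ ($Z = \left(\left(3 + 0\right) + 3\right) \left(-1\right) = \left(3 + 3\right) \left(-1\right) = 6 \left(-1\right) = -6$)
$K{\left(B \right)} = - 20 B$ ($K{\left(B \right)} = - 5 \left(-2\right) \left(-2\right) B = - 5 \cdot 4 B = - 20 B$)
$j = -4800$ ($j = - \frac{\left(\left(-20\right) \left(-6\right)\right)^{2}}{3} = - \frac{120^{2}}{3} = \left(- \frac{1}{3}\right) 14400 = -4800$)
$j O = \left(-4800\right) 2 = -9600$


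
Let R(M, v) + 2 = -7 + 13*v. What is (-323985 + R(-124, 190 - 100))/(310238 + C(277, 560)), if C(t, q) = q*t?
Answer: -161412/232679 ≈ -0.69371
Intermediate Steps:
R(M, v) = -9 + 13*v (R(M, v) = -2 + (-7 + 13*v) = -9 + 13*v)
(-323985 + R(-124, 190 - 100))/(310238 + C(277, 560)) = (-323985 + (-9 + 13*(190 - 100)))/(310238 + 560*277) = (-323985 + (-9 + 13*90))/(310238 + 155120) = (-323985 + (-9 + 1170))/465358 = (-323985 + 1161)*(1/465358) = -322824*1/465358 = -161412/232679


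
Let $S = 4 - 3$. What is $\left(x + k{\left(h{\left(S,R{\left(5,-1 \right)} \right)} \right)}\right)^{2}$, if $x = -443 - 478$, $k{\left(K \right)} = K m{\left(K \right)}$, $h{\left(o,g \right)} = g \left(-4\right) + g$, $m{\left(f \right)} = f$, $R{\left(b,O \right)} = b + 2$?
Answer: $230400$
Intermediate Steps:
$S = 1$ ($S = 4 - 3 = 1$)
$R{\left(b,O \right)} = 2 + b$
$h{\left(o,g \right)} = - 3 g$ ($h{\left(o,g \right)} = - 4 g + g = - 3 g$)
$k{\left(K \right)} = K^{2}$ ($k{\left(K \right)} = K K = K^{2}$)
$x = -921$ ($x = -443 - 478 = -921$)
$\left(x + k{\left(h{\left(S,R{\left(5,-1 \right)} \right)} \right)}\right)^{2} = \left(-921 + \left(- 3 \left(2 + 5\right)\right)^{2}\right)^{2} = \left(-921 + \left(\left(-3\right) 7\right)^{2}\right)^{2} = \left(-921 + \left(-21\right)^{2}\right)^{2} = \left(-921 + 441\right)^{2} = \left(-480\right)^{2} = 230400$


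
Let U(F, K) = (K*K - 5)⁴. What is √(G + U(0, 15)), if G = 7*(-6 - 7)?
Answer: √2342559909 ≈ 48400.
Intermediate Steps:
G = -91 (G = 7*(-13) = -91)
U(F, K) = (-5 + K²)⁴ (U(F, K) = (K² - 5)⁴ = (-5 + K²)⁴)
√(G + U(0, 15)) = √(-91 + (-5 + 15²)⁴) = √(-91 + (-5 + 225)⁴) = √(-91 + 220⁴) = √(-91 + 2342560000) = √2342559909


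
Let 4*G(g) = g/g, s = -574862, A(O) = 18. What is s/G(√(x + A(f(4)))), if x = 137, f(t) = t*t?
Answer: -2299448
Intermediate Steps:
f(t) = t²
G(g) = ¼ (G(g) = (g/g)/4 = (¼)*1 = ¼)
s/G(√(x + A(f(4)))) = -574862/¼ = -574862*4 = -2299448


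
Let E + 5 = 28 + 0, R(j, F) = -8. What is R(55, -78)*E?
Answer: -184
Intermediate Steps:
E = 23 (E = -5 + (28 + 0) = -5 + 28 = 23)
R(55, -78)*E = -8*23 = -184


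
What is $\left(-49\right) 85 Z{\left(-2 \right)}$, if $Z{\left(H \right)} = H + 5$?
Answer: $-12495$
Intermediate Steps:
$Z{\left(H \right)} = 5 + H$
$\left(-49\right) 85 Z{\left(-2 \right)} = \left(-49\right) 85 \left(5 - 2\right) = \left(-4165\right) 3 = -12495$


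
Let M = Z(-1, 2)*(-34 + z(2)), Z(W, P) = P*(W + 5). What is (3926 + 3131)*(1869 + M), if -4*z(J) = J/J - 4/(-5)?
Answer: 56223119/5 ≈ 1.1245e+7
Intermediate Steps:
z(J) = -9/20 (z(J) = -(J/J - 4/(-5))/4 = -(1 - 4*(-⅕))/4 = -(1 + ⅘)/4 = -¼*9/5 = -9/20)
Z(W, P) = P*(5 + W)
M = -1378/5 (M = (2*(5 - 1))*(-34 - 9/20) = (2*4)*(-689/20) = 8*(-689/20) = -1378/5 ≈ -275.60)
(3926 + 3131)*(1869 + M) = (3926 + 3131)*(1869 - 1378/5) = 7057*(7967/5) = 56223119/5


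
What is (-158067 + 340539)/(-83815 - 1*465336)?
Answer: -182472/549151 ≈ -0.33228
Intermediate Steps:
(-158067 + 340539)/(-83815 - 1*465336) = 182472/(-83815 - 465336) = 182472/(-549151) = 182472*(-1/549151) = -182472/549151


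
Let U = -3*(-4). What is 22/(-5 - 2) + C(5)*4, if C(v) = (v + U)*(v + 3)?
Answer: 3786/7 ≈ 540.86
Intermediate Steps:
U = 12
C(v) = (3 + v)*(12 + v) (C(v) = (v + 12)*(v + 3) = (12 + v)*(3 + v) = (3 + v)*(12 + v))
22/(-5 - 2) + C(5)*4 = 22/(-5 - 2) + (36 + 5² + 15*5)*4 = 22/(-7) + (36 + 25 + 75)*4 = 22*(-⅐) + 136*4 = -22/7 + 544 = 3786/7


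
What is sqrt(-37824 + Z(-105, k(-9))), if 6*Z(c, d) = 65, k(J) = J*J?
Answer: I*sqrt(1361274)/6 ≈ 194.46*I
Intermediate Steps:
k(J) = J**2
Z(c, d) = 65/6 (Z(c, d) = (1/6)*65 = 65/6)
sqrt(-37824 + Z(-105, k(-9))) = sqrt(-37824 + 65/6) = sqrt(-226879/6) = I*sqrt(1361274)/6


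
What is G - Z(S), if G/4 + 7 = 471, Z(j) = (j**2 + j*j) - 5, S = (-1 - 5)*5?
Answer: 61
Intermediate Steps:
S = -30 (S = -6*5 = -30)
Z(j) = -5 + 2*j**2 (Z(j) = (j**2 + j**2) - 5 = 2*j**2 - 5 = -5 + 2*j**2)
G = 1856 (G = -28 + 4*471 = -28 + 1884 = 1856)
G - Z(S) = 1856 - (-5 + 2*(-30)**2) = 1856 - (-5 + 2*900) = 1856 - (-5 + 1800) = 1856 - 1*1795 = 1856 - 1795 = 61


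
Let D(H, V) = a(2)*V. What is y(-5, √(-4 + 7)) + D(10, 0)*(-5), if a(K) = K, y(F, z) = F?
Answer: -5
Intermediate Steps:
D(H, V) = 2*V
y(-5, √(-4 + 7)) + D(10, 0)*(-5) = -5 + (2*0)*(-5) = -5 + 0*(-5) = -5 + 0 = -5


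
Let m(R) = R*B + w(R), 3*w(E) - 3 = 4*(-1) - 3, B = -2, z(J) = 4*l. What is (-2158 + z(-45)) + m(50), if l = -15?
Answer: -6958/3 ≈ -2319.3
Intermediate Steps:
z(J) = -60 (z(J) = 4*(-15) = -60)
w(E) = -4/3 (w(E) = 1 + (4*(-1) - 3)/3 = 1 + (-4 - 3)/3 = 1 + (⅓)*(-7) = 1 - 7/3 = -4/3)
m(R) = -4/3 - 2*R (m(R) = R*(-2) - 4/3 = -2*R - 4/3 = -4/3 - 2*R)
(-2158 + z(-45)) + m(50) = (-2158 - 60) + (-4/3 - 2*50) = -2218 + (-4/3 - 100) = -2218 - 304/3 = -6958/3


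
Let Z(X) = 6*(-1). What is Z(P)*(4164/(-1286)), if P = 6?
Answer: 12492/643 ≈ 19.428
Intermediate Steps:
Z(X) = -6
Z(P)*(4164/(-1286)) = -24984/(-1286) = -24984*(-1)/1286 = -6*(-2082/643) = 12492/643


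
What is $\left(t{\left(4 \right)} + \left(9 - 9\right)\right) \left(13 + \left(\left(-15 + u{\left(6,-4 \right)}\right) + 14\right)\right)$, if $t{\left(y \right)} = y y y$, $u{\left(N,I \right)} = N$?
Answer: $1152$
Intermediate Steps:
$t{\left(y \right)} = y^{3}$ ($t{\left(y \right)} = y^{2} y = y^{3}$)
$\left(t{\left(4 \right)} + \left(9 - 9\right)\right) \left(13 + \left(\left(-15 + u{\left(6,-4 \right)}\right) + 14\right)\right) = \left(4^{3} + \left(9 - 9\right)\right) \left(13 + \left(\left(-15 + 6\right) + 14\right)\right) = \left(64 + 0\right) \left(13 + \left(-9 + 14\right)\right) = 64 \left(13 + 5\right) = 64 \cdot 18 = 1152$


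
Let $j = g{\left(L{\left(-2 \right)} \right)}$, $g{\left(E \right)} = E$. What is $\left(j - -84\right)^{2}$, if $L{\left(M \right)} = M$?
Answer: $6724$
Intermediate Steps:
$j = -2$
$\left(j - -84\right)^{2} = \left(-2 - -84\right)^{2} = \left(-2 + 84\right)^{2} = 82^{2} = 6724$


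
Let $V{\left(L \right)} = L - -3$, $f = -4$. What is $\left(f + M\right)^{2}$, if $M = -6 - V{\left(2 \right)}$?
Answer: $225$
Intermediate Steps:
$V{\left(L \right)} = 3 + L$ ($V{\left(L \right)} = L + 3 = 3 + L$)
$M = -11$ ($M = -6 - \left(3 + 2\right) = -6 - 5 = -11$)
$\left(f + M\right)^{2} = \left(-4 - 11\right)^{2} = \left(-15\right)^{2} = 225$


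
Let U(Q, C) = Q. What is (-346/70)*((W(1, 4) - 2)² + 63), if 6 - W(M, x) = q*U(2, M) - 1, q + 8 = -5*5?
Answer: -882992/35 ≈ -25228.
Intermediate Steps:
q = -33 (q = -8 - 5*5 = -8 - 25 = -33)
W(M, x) = 73 (W(M, x) = 6 - (-33*2 - 1) = 6 - (-66 - 1) = 6 - 1*(-67) = 6 + 67 = 73)
(-346/70)*((W(1, 4) - 2)² + 63) = (-346/70)*((73 - 2)² + 63) = (-346*1/70)*(71² + 63) = -173*(5041 + 63)/35 = -173/35*5104 = -882992/35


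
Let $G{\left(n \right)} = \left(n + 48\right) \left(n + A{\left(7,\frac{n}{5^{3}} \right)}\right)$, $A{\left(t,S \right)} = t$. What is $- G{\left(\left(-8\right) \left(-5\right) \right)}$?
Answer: $-4136$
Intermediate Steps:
$G{\left(n \right)} = \left(7 + n\right) \left(48 + n\right)$ ($G{\left(n \right)} = \left(n + 48\right) \left(n + 7\right) = \left(48 + n\right) \left(7 + n\right) = \left(7 + n\right) \left(48 + n\right)$)
$- G{\left(\left(-8\right) \left(-5\right) \right)} = - (336 + \left(\left(-8\right) \left(-5\right)\right)^{2} + 55 \left(\left(-8\right) \left(-5\right)\right)) = - (336 + 40^{2} + 55 \cdot 40) = - (336 + 1600 + 2200) = \left(-1\right) 4136 = -4136$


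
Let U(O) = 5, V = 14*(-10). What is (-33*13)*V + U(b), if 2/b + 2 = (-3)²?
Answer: 60065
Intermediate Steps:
V = -140
b = 2/7 (b = 2/(-2 + (-3)²) = 2/(-2 + 9) = 2/7 ≈ 0.28571)
(-33*13)*V + U(b) = -33*13*(-140) + 5 = -429*(-140) + 5 = 60060 + 5 = 60065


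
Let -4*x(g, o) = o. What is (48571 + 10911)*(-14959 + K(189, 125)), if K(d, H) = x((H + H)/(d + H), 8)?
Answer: -889910202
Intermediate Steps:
x(g, o) = -o/4
K(d, H) = -2 (K(d, H) = -¼*8 = -2)
(48571 + 10911)*(-14959 + K(189, 125)) = (48571 + 10911)*(-14959 - 2) = 59482*(-14961) = -889910202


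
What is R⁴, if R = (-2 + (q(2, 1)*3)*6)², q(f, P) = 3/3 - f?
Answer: 25600000000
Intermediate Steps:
q(f, P) = 1 - f (q(f, P) = 3*(⅓) - f = 1 - f)
R = 400 (R = (-2 + ((1 - 1*2)*3)*6)² = (-2 + ((1 - 2)*3)*6)² = (-2 - 1*3*6)² = (-2 - 3*6)² = (-2 - 18)² = (-20)² = 400)
R⁴ = 400⁴ = 25600000000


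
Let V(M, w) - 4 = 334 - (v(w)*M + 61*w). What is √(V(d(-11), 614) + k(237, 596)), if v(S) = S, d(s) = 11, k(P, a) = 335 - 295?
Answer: 3*I*√4870 ≈ 209.36*I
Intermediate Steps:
k(P, a) = 40
V(M, w) = 338 - 61*w - M*w (V(M, w) = 4 + (334 - (w*M + 61*w)) = 4 + (334 - (M*w + 61*w)) = 4 + (334 - (61*w + M*w)) = 4 + (334 + (-61*w - M*w)) = 4 + (334 - 61*w - M*w) = 338 - 61*w - M*w)
√(V(d(-11), 614) + k(237, 596)) = √((338 - 61*614 - 1*11*614) + 40) = √((338 - 37454 - 6754) + 40) = √(-43870 + 40) = √(-43830) = 3*I*√4870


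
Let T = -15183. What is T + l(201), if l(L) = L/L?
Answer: -15182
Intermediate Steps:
l(L) = 1
T + l(201) = -15183 + 1 = -15182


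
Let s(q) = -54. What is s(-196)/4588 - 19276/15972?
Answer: -11162597/9159942 ≈ -1.2186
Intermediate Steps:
s(-196)/4588 - 19276/15972 = -54/4588 - 19276/15972 = -54*1/4588 - 19276*1/15972 = -27/2294 - 4819/3993 = -11162597/9159942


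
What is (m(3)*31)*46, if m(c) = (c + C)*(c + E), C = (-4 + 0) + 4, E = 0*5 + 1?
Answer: 17112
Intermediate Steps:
E = 1 (E = 0 + 1 = 1)
C = 0 (C = -4 + 4 = 0)
m(c) = c*(1 + c) (m(c) = (c + 0)*(c + 1) = c*(1 + c))
(m(3)*31)*46 = ((3*(1 + 3))*31)*46 = ((3*4)*31)*46 = (12*31)*46 = 372*46 = 17112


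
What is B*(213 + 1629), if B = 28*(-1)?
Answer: -51576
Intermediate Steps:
B = -28
B*(213 + 1629) = -28*(213 + 1629) = -28*1842 = -51576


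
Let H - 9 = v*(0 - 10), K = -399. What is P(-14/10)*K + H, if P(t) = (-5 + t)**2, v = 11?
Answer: -411101/25 ≈ -16444.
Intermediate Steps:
H = -101 (H = 9 + 11*(0 - 10) = 9 + 11*(-10) = 9 - 110 = -101)
P(-14/10)*K + H = (-5 - 14/10)**2*(-399) - 101 = (-5 - 14*1/10)**2*(-399) - 101 = (-5 - 7/5)**2*(-399) - 101 = (-32/5)**2*(-399) - 101 = (1024/25)*(-399) - 101 = -408576/25 - 101 = -411101/25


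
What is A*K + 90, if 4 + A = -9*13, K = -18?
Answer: 2268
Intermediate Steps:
A = -121 (A = -4 - 9*13 = -4 - 117 = -121)
A*K + 90 = -121*(-18) + 90 = 2178 + 90 = 2268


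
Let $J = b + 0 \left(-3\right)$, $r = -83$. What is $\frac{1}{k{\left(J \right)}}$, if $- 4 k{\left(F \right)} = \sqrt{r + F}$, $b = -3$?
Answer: $\frac{2 i \sqrt{86}}{43} \approx 0.43133 i$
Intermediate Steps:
$J = -3$ ($J = -3 + 0 \left(-3\right) = -3 + 0 = -3$)
$k{\left(F \right)} = - \frac{\sqrt{-83 + F}}{4}$
$\frac{1}{k{\left(J \right)}} = \frac{1}{\left(- \frac{1}{4}\right) \sqrt{-83 - 3}} = \frac{1}{\left(- \frac{1}{4}\right) \sqrt{-86}} = \frac{1}{\left(- \frac{1}{4}\right) i \sqrt{86}} = \frac{2 i \sqrt{86}}{43}$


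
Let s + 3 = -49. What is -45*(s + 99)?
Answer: -2115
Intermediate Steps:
s = -52 (s = -3 - 49 = -52)
-45*(s + 99) = -45*(-52 + 99) = -45*47 = -2115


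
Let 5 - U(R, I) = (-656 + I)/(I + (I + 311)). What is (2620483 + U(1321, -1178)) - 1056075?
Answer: 3199222751/2045 ≈ 1.5644e+6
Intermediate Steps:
U(R, I) = 5 - (-656 + I)/(311 + 2*I) (U(R, I) = 5 - (-656 + I)/(I + (I + 311)) = 5 - (-656 + I)/(I + (311 + I)) = 5 - (-656 + I)/(311 + 2*I))
(2620483 + U(1321, -1178)) - 1056075 = (2620483 + 3*(737 + 3*(-1178))/(311 + 2*(-1178))) - 1056075 = (2620483 + 3*(737 - 3534)/(311 - 2356)) - 1056075 = (2620483 + 3*(-2797)/(-2045)) - 1056075 = (2620483 + 3*(-1/2045)*(-2797)) - 1056075 = (2620483 + 8391/2045) - 1056075 = 5358896126/2045 - 1056075 = 3199222751/2045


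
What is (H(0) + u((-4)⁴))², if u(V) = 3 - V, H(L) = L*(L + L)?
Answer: 64009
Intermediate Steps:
H(L) = 2*L² (H(L) = L*(2*L) = 2*L²)
(H(0) + u((-4)⁴))² = (2*0² + (3 - 1*(-4)⁴))² = (2*0 + (3 - 1*256))² = (0 + (3 - 256))² = (0 - 253)² = (-253)² = 64009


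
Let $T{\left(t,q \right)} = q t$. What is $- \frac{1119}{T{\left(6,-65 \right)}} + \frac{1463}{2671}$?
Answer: $\frac{1186473}{347230} \approx 3.417$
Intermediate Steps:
$- \frac{1119}{T{\left(6,-65 \right)}} + \frac{1463}{2671} = - \frac{1119}{\left(-65\right) 6} + \frac{1463}{2671} = - \frac{1119}{-390} + 1463 \cdot \frac{1}{2671} = \left(-1119\right) \left(- \frac{1}{390}\right) + \frac{1463}{2671} = \frac{373}{130} + \frac{1463}{2671} = \frac{1186473}{347230}$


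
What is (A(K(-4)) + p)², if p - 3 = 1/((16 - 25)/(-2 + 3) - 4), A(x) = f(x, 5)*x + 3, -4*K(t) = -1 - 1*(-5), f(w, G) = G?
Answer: 144/169 ≈ 0.85207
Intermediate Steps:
K(t) = -1 (K(t) = -(-1 - 1*(-5))/4 = -(-1 + 5)/4 = -¼*4 = -1)
A(x) = 3 + 5*x (A(x) = 5*x + 3 = 3 + 5*x)
p = 38/13 (p = 3 + 1/((16 - 25)/(-2 + 3) - 4) = 3 + 1/(-9/1 - 4) = 3 + 1/(-9*1 - 4) = 3 + 1/(-9 - 4) = 3 + 1/(-13) = 3 - 1/13 = 38/13 ≈ 2.9231)
(A(K(-4)) + p)² = ((3 + 5*(-1)) + 38/13)² = ((3 - 5) + 38/13)² = (-2 + 38/13)² = (12/13)² = 144/169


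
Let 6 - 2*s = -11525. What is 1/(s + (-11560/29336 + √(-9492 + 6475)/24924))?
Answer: 48157573681991990952/277633514326731338440949 - 335150261436*I*√3017/277633514326731338440949 ≈ 0.00017346 - 6.6306e-11*I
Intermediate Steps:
s = 11531/2 (s = 3 - ½*(-11525) = 3 + 11525/2 = 11531/2 ≈ 5765.5)
1/(s + (-11560/29336 + √(-9492 + 6475)/24924)) = 1/(11531/2 + (-11560/29336 + √(-9492 + 6475)/24924)) = 1/(11531/2 + (-11560*1/29336 + √(-3017)*(1/24924))) = 1/(11531/2 + (-1445/3667 + (I*√3017)*(1/24924))) = 1/(11531/2 + (-1445/3667 + I*√3017/24924)) = 1/(42281287/7334 + I*√3017/24924)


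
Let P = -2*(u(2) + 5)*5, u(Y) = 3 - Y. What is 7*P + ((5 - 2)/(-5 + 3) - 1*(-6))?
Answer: -831/2 ≈ -415.50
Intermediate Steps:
P = -60 (P = -2*((3 - 1*2) + 5)*5 = -2*((3 - 2) + 5)*5 = -2*(1 + 5)*5 = -2*6*5 = -12*5 = -60)
7*P + ((5 - 2)/(-5 + 3) - 1*(-6)) = 7*(-60) + ((5 - 2)/(-5 + 3) - 1*(-6)) = -420 + (3/(-2) + 6) = -420 + (3*(-1/2) + 6) = -420 + (-3/2 + 6) = -420 + 9/2 = -831/2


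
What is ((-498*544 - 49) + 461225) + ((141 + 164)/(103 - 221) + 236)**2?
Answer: 3407852785/13924 ≈ 2.4475e+5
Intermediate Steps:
((-498*544 - 49) + 461225) + ((141 + 164)/(103 - 221) + 236)**2 = ((-270912 - 49) + 461225) + (305/(-118) + 236)**2 = (-270961 + 461225) + (305*(-1/118) + 236)**2 = 190264 + (-305/118 + 236)**2 = 190264 + (27543/118)**2 = 190264 + 758616849/13924 = 3407852785/13924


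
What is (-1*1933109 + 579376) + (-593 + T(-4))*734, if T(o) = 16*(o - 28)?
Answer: -2164803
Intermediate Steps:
T(o) = -448 + 16*o (T(o) = 16*(-28 + o) = -448 + 16*o)
(-1*1933109 + 579376) + (-593 + T(-4))*734 = (-1*1933109 + 579376) + (-593 + (-448 + 16*(-4)))*734 = (-1933109 + 579376) + (-593 + (-448 - 64))*734 = -1353733 + (-593 - 512)*734 = -1353733 - 1105*734 = -1353733 - 811070 = -2164803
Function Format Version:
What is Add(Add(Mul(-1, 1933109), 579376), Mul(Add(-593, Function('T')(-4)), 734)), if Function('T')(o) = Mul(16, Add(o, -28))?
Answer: -2164803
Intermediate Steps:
Function('T')(o) = Add(-448, Mul(16, o)) (Function('T')(o) = Mul(16, Add(-28, o)) = Add(-448, Mul(16, o)))
Add(Add(Mul(-1, 1933109), 579376), Mul(Add(-593, Function('T')(-4)), 734)) = Add(Add(Mul(-1, 1933109), 579376), Mul(Add(-593, Add(-448, Mul(16, -4))), 734)) = Add(Add(-1933109, 579376), Mul(Add(-593, Add(-448, -64)), 734)) = Add(-1353733, Mul(Add(-593, -512), 734)) = Add(-1353733, Mul(-1105, 734)) = Add(-1353733, -811070) = -2164803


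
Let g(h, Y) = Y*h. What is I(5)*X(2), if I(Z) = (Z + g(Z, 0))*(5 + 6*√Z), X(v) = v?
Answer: 50 + 60*√5 ≈ 184.16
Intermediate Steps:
I(Z) = Z*(5 + 6*√Z) (I(Z) = (Z + 0*Z)*(5 + 6*√Z) = (Z + 0)*(5 + 6*√Z) = Z*(5 + 6*√Z))
I(5)*X(2) = (5*5 + 6*5^(3/2))*2 = (25 + 6*(5*√5))*2 = (25 + 30*√5)*2 = 50 + 60*√5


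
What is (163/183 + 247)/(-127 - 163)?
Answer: -22682/26535 ≈ -0.85480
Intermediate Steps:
(163/183 + 247)/(-127 - 163) = (163*(1/183) + 247)/(-290) = (163/183 + 247)*(-1/290) = (45364/183)*(-1/290) = -22682/26535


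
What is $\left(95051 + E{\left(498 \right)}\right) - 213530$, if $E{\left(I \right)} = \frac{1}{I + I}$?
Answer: $- \frac{118005083}{996} \approx -1.1848 \cdot 10^{5}$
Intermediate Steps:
$E{\left(I \right)} = \frac{1}{2 I}$
$\left(95051 + E{\left(498 \right)}\right) - 213530 = \left(95051 + \frac{1}{2 \cdot 498}\right) - 213530 = \left(95051 + \frac{1}{2} \cdot \frac{1}{498}\right) - 213530 = \left(95051 + \frac{1}{996}\right) - 213530 = \frac{94670797}{996} - 213530 = - \frac{118005083}{996}$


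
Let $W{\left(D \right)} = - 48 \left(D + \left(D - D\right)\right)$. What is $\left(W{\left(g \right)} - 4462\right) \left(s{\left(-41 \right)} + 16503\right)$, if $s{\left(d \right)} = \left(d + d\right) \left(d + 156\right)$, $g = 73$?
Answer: $-56343518$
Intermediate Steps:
$W{\left(D \right)} = - 48 D$ ($W{\left(D \right)} = - 48 \left(D + 0\right) = - 48 D$)
$s{\left(d \right)} = 2 d \left(156 + d\right)$
$\left(W{\left(g \right)} - 4462\right) \left(s{\left(-41 \right)} + 16503\right) = \left(\left(-48\right) 73 - 4462\right) \left(2 \left(-41\right) \left(156 - 41\right) + 16503\right) = \left(-3504 - 4462\right) \left(2 \left(-41\right) 115 + 16503\right) = - 7966 \left(-9430 + 16503\right) = \left(-7966\right) 7073 = -56343518$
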